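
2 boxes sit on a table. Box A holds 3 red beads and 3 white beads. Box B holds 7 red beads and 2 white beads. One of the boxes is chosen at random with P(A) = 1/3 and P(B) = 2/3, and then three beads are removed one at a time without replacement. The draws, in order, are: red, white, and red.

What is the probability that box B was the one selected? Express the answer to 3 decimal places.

0.690

The likelihood of the observed sequence under each hypothesis: P(data | box A) = (3/6)(3/5)(2/4) = 3/20; P(data | box B) = (7/9)(2/8)(6/7) = 1/6.
Weighting by the prior gives 1/3 · 3/20 = 1/20, 2/3 · 1/6 = 1/9; with total 29/180.
So P(box B | data) = (1/9) / (29/180) = 20/29.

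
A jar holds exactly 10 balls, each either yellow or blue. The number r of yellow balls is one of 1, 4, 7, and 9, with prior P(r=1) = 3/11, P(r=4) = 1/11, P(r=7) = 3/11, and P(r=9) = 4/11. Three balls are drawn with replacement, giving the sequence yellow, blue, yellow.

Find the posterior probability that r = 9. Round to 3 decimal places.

For each hypothesis, P(data | H) works out to: P(data | r = 1) = (1/10)(9/10)(1/10) = 0.009; P(data | r = 4) = (4/10)(6/10)(4/10) = 0.096; P(data | r = 7) = (7/10)(3/10)(7/10) = 0.147; P(data | r = 9) = (9/10)(1/10)(9/10) = 0.081.
The prior-weighted likelihoods are 3/11 · 0.009 = 0.0024545, 1/11 · 0.096 = 0.0087273, 3/11 · 0.147 = 0.040091, 4/11 · 0.081 = 0.029455; these sum to 0.080727.
By Bayes' rule, P(r = 9 | data) = (0.029455) / (0.080727) = 0.36486.

0.365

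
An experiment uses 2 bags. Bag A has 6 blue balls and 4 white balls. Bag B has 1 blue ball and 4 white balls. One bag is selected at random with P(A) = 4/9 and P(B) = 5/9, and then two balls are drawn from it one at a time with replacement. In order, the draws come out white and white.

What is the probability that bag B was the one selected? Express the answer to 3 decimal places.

0.833

Under each hypothesis, the probability of the observed sequence is: P(data | bag A) = (4/10)(4/10) = 4/25; P(data | bag B) = (4/5)(4/5) = 16/25.
The prior-weighted likelihoods are 4/9 · 4/25 = 16/225, 5/9 · 16/25 = 16/45; these sum to 32/75.
Therefore the posterior P(bag B | data) = (16/45) / (32/75) = 5/6.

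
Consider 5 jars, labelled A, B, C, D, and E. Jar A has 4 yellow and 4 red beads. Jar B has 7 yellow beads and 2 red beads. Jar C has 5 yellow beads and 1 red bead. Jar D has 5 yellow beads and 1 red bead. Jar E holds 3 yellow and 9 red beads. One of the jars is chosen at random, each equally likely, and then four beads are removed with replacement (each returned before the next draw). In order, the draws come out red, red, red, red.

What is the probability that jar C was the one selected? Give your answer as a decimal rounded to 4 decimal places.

Compute the likelihood of the observed sequence for each case: P(data | jar A) = (4/8)(4/8)(4/8)(4/8) = 0.0625; P(data | jar B) = (2/9)(2/9)(2/9)(2/9) = 0.0024387; P(data | jar C) = (1/6)(1/6)(1/6)(1/6) = 0.0007716; P(data | jar D) = (1/6)(1/6)(1/6)(1/6) = 0.0007716; P(data | jar E) = (9/12)(9/12)(9/12)(9/12) = 0.31641.
Multiplying each by its prior: 1/5 · 0.0625 = 0.0125, 1/5 · 0.0024387 = 0.00048773, 1/5 · 0.0007716 = 0.00015432, 1/5 · 0.0007716 = 0.00015432, 1/5 · 0.31641 = 0.063281; summing to 0.076578.
Therefore the posterior P(jar C | data) = (0.00015432) / (0.076578) = 0.0020152.

0.0020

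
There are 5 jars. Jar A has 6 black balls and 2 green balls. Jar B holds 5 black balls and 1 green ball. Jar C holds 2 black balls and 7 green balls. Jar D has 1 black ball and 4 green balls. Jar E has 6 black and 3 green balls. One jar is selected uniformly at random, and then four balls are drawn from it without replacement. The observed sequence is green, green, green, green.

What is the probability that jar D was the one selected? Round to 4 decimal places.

0.4186

Compute the likelihood of the observed sequence for each case: P(data | jar A) = (2/8)(1/7)(0/6) = 0; P(data | jar B) = (1/6)(0/5) = 0; P(data | jar C) = (7/9)(6/8)(5/7)(4/6) = 5/18; P(data | jar D) = (4/5)(3/4)(2/3)(1/2) = 1/5; P(data | jar E) = (3/9)(2/8)(1/7)(0/6) = 0.
Weighting by the prior gives 1/5 · 0 = 0, 1/5 · 0 = 0, 1/5 · 5/18 = 1/18, 1/5 · 1/5 = 1/25, 1/5 · 0 = 0; with total 43/450.
Hence P(jar D | data) = (1/25) / (43/450) = 18/43.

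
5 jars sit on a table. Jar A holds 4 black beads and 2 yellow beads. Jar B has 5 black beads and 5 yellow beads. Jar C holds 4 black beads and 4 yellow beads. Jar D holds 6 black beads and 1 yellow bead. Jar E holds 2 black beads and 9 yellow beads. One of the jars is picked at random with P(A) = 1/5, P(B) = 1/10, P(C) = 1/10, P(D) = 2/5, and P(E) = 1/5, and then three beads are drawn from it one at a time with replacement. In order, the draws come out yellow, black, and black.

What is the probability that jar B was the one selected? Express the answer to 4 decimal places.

0.1225

The likelihood of the observed sequence under each hypothesis: P(data | jar A) = (2/6)(4/6)(4/6) = 0.14815; P(data | jar B) = (5/10)(5/10)(5/10) = 0.125; P(data | jar C) = (4/8)(4/8)(4/8) = 0.125; P(data | jar D) = (1/7)(6/7)(6/7) = 0.10496; P(data | jar E) = (9/11)(2/11)(2/11) = 0.027047.
The prior-weighted likelihoods are 1/5 · 0.14815 = 0.02963, 1/10 · 0.125 = 0.0125, 1/10 · 0.125 = 0.0125, 2/5 · 0.10496 = 0.041983, 1/5 · 0.027047 = 0.0054095; summing to 0.10202.
Therefore the posterior P(jar B | data) = (0.0125) / (0.10202) = 0.12252.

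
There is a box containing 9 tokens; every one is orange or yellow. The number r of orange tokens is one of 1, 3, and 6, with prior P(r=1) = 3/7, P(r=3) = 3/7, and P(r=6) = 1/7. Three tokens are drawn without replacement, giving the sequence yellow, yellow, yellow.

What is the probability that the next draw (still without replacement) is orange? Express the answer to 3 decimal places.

0.258

Under each hypothesis, the probability of the observed sequence is: P(data | r = 1) = (8/9)(7/8)(6/7) = 2/3; P(data | r = 3) = (6/9)(5/8)(4/7) = 5/21; P(data | r = 6) = (3/9)(2/8)(1/7) = 1/84.
Multiplying each by its prior: 3/7 · 2/3 = 2/7, 3/7 · 5/21 = 5/49, 1/7 · 1/84 = 1/588; with total 229/588.
The posterior is then P(r = 1 | data) = 168/229, P(r = 3 | data) = 60/229, P(r = 6 | data) = 1/229.
The predictive probability is P(orange next | data) = (1/6)(168/229) + (1/2)(60/229) + (1)(1/229) = 59/229.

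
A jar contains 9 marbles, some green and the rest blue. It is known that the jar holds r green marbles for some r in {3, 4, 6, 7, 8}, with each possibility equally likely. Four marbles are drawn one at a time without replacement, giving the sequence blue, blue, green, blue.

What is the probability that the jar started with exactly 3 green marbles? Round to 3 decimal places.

0.566

Under each hypothesis, the probability of the observed sequence is: P(data | r = 3) = (6/9)(5/8)(3/7)(4/6) = 0.11905; P(data | r = 4) = (5/9)(4/8)(4/7)(3/6) = 0.079365; P(data | r = 6) = (3/9)(2/8)(6/7)(1/6) = 0.011905; P(data | r = 7) = (2/9)(1/8)(7/7)(0/6) = 0; P(data | r = 8) = (1/9)(0/8) = 0.
Weighting by the prior gives 1/5 · 0.11905 = 0.02381, 1/5 · 0.079365 = 0.015873, 1/5 · 0.011905 = 0.002381, 1/5 · 0 = 0, 1/5 · 0 = 0; with total 0.042063.
Hence P(r = 3 | data) = (0.02381) / (0.042063) = 0.56604.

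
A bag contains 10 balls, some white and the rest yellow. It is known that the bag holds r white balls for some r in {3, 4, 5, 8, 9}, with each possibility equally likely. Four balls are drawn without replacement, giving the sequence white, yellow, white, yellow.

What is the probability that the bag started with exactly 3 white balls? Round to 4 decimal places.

0.2242

For each hypothesis, P(data | H) works out to: P(data | r = 3) = (3/10)(7/9)(2/8)(6/7) = 0.05; P(data | r = 4) = (4/10)(6/9)(3/8)(5/7) = 0.071429; P(data | r = 5) = (5/10)(5/9)(4/8)(4/7) = 0.079365; P(data | r = 8) = (8/10)(2/9)(7/8)(1/7) = 0.022222; P(data | r = 9) = (9/10)(1/9)(8/8)(0/7) = 0.
The prior-weighted likelihoods are 1/5 · 0.05 = 0.01, 1/5 · 0.071429 = 0.014286, 1/5 · 0.079365 = 0.015873, 1/5 · 0.022222 = 0.0044444, 1/5 · 0 = 0; summing to 0.044603.
Therefore the posterior P(r = 3 | data) = (0.01) / (0.044603) = 0.2242.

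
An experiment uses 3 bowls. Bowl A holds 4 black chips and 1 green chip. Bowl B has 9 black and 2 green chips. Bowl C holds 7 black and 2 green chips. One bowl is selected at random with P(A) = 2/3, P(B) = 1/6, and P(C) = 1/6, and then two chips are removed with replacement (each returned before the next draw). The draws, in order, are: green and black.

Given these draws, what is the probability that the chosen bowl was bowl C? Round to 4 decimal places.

Under each hypothesis, the probability of the observed sequence is: P(data | bowl A) = (1/5)(4/5) = 0.16; P(data | bowl B) = (2/11)(9/11) = 0.14876; P(data | bowl C) = (2/9)(7/9) = 0.17284.
Multiplying each by its prior: 2/3 · 0.16 = 0.10667, 1/6 · 0.14876 = 0.024793, 1/6 · 0.17284 = 0.028807; summing to 0.16027.
By Bayes' rule, P(bowl C | data) = (0.028807) / (0.16027) = 0.17974.

0.1797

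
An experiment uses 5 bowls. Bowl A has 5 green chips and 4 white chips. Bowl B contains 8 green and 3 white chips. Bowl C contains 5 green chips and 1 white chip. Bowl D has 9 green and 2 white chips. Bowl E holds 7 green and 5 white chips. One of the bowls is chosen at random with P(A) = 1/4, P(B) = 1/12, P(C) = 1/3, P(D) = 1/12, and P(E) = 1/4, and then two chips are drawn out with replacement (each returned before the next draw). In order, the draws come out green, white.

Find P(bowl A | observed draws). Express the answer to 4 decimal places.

The likelihood of the observed sequence under each hypothesis: P(data | bowl A) = (5/9)(4/9) = 0.24691; P(data | bowl B) = (8/11)(3/11) = 0.19835; P(data | bowl C) = (5/6)(1/6) = 0.13889; P(data | bowl D) = (9/11)(2/11) = 0.14876; P(data | bowl E) = (7/12)(5/12) = 0.24306.
Weighting by the prior gives 1/4 · 0.24691 = 0.061728, 1/12 · 0.19835 = 0.016529, 1/3 · 0.13889 = 0.046296, 1/12 · 0.14876 = 0.012397, 1/4 · 0.24306 = 0.060764; with total 0.19771.
Hence P(bowl A | data) = (0.061728) / (0.19771) = 0.31221.

0.3122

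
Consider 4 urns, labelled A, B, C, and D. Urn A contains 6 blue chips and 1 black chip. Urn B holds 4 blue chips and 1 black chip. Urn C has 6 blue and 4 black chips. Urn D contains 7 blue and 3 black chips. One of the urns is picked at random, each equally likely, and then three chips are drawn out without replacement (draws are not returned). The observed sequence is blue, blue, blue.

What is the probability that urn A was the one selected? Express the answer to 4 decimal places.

0.3997

Compute the likelihood of the observed sequence for each case: P(data | urn A) = (6/7)(5/6)(4/5) = 0.57143; P(data | urn B) = (4/5)(3/4)(2/3) = 0.4; P(data | urn C) = (6/10)(5/9)(4/8) = 0.16667; P(data | urn D) = (7/10)(6/9)(5/8) = 0.29167.
The prior-weighted likelihoods are 1/4 · 0.57143 = 0.14286, 1/4 · 0.4 = 0.1, 1/4 · 0.16667 = 0.041667, 1/4 · 0.29167 = 0.072917; with total 0.35744.
By Bayes' rule, P(urn A | data) = (0.14286) / (0.35744) = 0.39967.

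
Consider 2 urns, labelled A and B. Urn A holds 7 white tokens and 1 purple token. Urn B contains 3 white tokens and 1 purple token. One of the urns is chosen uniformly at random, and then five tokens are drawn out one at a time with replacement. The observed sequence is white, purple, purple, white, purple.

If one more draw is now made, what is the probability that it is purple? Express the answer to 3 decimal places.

0.232

The likelihood of the observed sequence under each hypothesis: P(data | urn A) = (7/8)(1/8)(1/8)(7/8)(1/8) = 0.0014954; P(data | urn B) = (3/4)(1/4)(1/4)(3/4)(1/4) = 0.0087891.
Weighting by the prior gives 1/2 · 0.0014954 = 0.00074768, 1/2 · 0.0087891 = 0.0043945; summing to 0.0051422.
Dividing through by the total gives posterior P(urn A | data) = 0.1454, P(urn B | data) = 0.8546.
The predictive probability is P(purple next | data) = (1/8)(0.1454) + (1/4)(0.8546) = 0.23182.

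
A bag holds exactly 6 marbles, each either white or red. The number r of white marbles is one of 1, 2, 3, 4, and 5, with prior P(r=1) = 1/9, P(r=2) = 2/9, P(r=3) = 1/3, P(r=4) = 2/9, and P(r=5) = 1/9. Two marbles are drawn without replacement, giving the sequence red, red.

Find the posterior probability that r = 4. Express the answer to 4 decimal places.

0.0606

Under each hypothesis, the probability of the observed sequence is: P(data | r = 1) = (5/6)(4/5) = 2/3; P(data | r = 2) = (4/6)(3/5) = 2/5; P(data | r = 3) = (3/6)(2/5) = 1/5; P(data | r = 4) = (2/6)(1/5) = 1/15; P(data | r = 5) = (1/6)(0/5) = 0.
Multiplying each by its prior: 1/9 · 2/3 = 2/27, 2/9 · 2/5 = 4/45, 1/3 · 1/5 = 1/15, 2/9 · 1/15 = 2/135, 1/9 · 0 = 0; these sum to 11/45.
Hence P(r = 4 | data) = (2/135) / (11/45) = 2/33.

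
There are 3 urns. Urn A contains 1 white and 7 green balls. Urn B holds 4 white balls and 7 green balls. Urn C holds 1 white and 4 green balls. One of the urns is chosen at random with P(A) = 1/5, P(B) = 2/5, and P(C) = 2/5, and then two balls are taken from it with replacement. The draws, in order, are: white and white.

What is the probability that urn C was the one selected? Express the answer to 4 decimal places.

0.2222

Under each hypothesis, the probability of the observed sequence is: P(data | urn A) = (1/8)(1/8) = 0.015625; P(data | urn B) = (4/11)(4/11) = 0.13223; P(data | urn C) = (1/5)(1/5) = 0.04.
Weighting by the prior gives 1/5 · 0.015625 = 0.003125, 2/5 · 0.13223 = 0.052893, 2/5 · 0.04 = 0.016; these sum to 0.072018.
So P(urn C | data) = (0.016) / (0.072018) = 0.22217.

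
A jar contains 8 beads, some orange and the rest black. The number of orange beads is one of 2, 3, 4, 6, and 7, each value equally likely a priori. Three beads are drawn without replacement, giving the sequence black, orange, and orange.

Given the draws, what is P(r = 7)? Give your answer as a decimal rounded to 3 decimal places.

Compute the likelihood of the observed sequence for each case: P(data | r = 2) = (6/8)(2/7)(1/6) = 1/28; P(data | r = 3) = (5/8)(3/7)(2/6) = 5/56; P(data | r = 4) = (4/8)(4/7)(3/6) = 1/7; P(data | r = 6) = (2/8)(6/7)(5/6) = 5/28; P(data | r = 7) = (1/8)(7/7)(6/6) = 1/8.
Multiplying each by its prior: 1/5 · 1/28 = 1/140, 1/5 · 5/56 = 1/56, 1/5 · 1/7 = 1/35, 1/5 · 5/28 = 1/28, 1/5 · 1/8 = 1/40; with total 4/35.
So P(r = 7 | data) = (1/40) / (4/35) = 7/32.

0.219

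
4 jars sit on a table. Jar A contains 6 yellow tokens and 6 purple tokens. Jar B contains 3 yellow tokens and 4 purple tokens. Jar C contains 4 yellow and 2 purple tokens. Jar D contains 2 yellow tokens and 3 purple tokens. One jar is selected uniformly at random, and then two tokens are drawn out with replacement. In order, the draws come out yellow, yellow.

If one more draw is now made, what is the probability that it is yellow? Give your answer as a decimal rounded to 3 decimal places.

The likelihood of the observed sequence under each hypothesis: P(data | jar A) = (6/12)(6/12) = 0.25; P(data | jar B) = (3/7)(3/7) = 0.18367; P(data | jar C) = (4/6)(4/6) = 0.44444; P(data | jar D) = (2/5)(2/5) = 0.16.
Weighting by the prior gives 1/4 · 0.25 = 0.0625, 1/4 · 0.18367 = 0.045918, 1/4 · 0.44444 = 0.11111, 1/4 · 0.16 = 0.04; with total 0.25953.
Dividing through by the total gives posterior P(jar A | data) = 0.24082, P(jar B | data) = 0.17693, P(jar C | data) = 0.42813, P(jar D | data) = 0.15413.
So P(yellow next | data) = Σ P(yellow next | H) P(H | data) = (1/2)(0.24082) + (3/7)(0.17693) + (2/3)(0.42813) + (2/5)(0.15413) = 0.5433.

0.543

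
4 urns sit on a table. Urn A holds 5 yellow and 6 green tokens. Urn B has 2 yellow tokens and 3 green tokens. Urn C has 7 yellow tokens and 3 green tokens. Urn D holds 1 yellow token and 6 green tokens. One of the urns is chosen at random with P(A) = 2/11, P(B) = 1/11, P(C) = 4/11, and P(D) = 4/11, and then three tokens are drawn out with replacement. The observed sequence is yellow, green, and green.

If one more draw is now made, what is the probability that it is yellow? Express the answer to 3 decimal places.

0.384

For each hypothesis, P(data | H) works out to: P(data | urn A) = (5/11)(6/11)(6/11) = 0.13524; P(data | urn B) = (2/5)(3/5)(3/5) = 0.144; P(data | urn C) = (7/10)(3/10)(3/10) = 0.063; P(data | urn D) = (1/7)(6/7)(6/7) = 0.10496.
Weighting by the prior gives 2/11 · 0.13524 = 0.024588, 1/11 · 0.144 = 0.013091, 4/11 · 0.063 = 0.022909, 4/11 · 0.10496 = 0.038166; summing to 0.098754.
Normalising, the posterior is P(urn A | data) = 0.24899, P(urn B | data) = 0.13256, P(urn C | data) = 0.23198, P(urn D | data) = 0.38647.
Averaging over the posterior, P(yellow next | data) = (5/11)(0.24899) + (2/5)(0.13256) + (7/10)(0.23198) + (1/7)(0.38647) = 0.3838.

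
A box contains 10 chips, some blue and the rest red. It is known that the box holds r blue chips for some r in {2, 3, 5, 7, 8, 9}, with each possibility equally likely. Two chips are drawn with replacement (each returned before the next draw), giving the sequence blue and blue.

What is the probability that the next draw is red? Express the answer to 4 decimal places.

0.2483

The likelihood of the observed sequence under each hypothesis: P(data | r = 2) = (2/10)(2/10) = 1/25; P(data | r = 3) = (3/10)(3/10) = 9/100; P(data | r = 5) = (5/10)(5/10) = 1/4; P(data | r = 7) = (7/10)(7/10) = 49/100; P(data | r = 8) = (8/10)(8/10) = 16/25; P(data | r = 9) = (9/10)(9/10) = 81/100.
Weighting by the prior gives 1/6 · 1/25 = 1/150, 1/6 · 9/100 = 3/200, 1/6 · 1/4 = 1/24, 1/6 · 49/100 = 49/600, 1/6 · 16/25 = 8/75, 1/6 · 81/100 = 27/200; summing to 29/75.
The posterior is then P(r = 2 | data) = 1/58, P(r = 3 | data) = 9/232, P(r = 5 | data) = 25/232, P(r = 7 | data) = 49/232, P(r = 8 | data) = 8/29, P(r = 9 | data) = 81/232.
So P(red next | data) = Σ P(red next | H) P(H | data) = (4/5)(1/58) + (7/10)(9/232) + (1/2)(25/232) + (3/10)(49/232) + (1/5)(8/29) + (1/10)(81/232) = 36/145.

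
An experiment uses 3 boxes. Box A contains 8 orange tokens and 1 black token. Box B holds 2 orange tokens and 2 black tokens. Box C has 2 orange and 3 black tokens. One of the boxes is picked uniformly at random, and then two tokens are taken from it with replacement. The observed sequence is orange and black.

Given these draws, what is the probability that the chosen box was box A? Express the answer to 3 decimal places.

Compute the likelihood of the observed sequence for each case: P(data | box A) = (8/9)(1/9) = 0.098765; P(data | box B) = (2/4)(2/4) = 0.25; P(data | box C) = (2/5)(3/5) = 0.24.
Multiplying each by its prior: 1/3 · 0.098765 = 0.032922, 1/3 · 0.25 = 0.083333, 1/3 · 0.24 = 0.08; with total 0.19626.
By Bayes' rule, P(box A | data) = (0.032922) / (0.19626) = 0.16775.

0.168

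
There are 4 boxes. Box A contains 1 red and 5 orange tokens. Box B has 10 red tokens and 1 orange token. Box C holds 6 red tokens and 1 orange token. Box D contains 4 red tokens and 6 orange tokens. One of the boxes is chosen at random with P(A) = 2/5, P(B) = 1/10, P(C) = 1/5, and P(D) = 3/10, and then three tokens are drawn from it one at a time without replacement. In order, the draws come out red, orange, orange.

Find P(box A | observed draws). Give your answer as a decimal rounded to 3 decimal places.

0.571

The likelihood of the observed sequence under each hypothesis: P(data | box A) = (1/6)(5/5)(4/4) = 1/6; P(data | box B) = (10/11)(1/10)(0/9) = 0; P(data | box C) = (6/7)(1/6)(0/5) = 0; P(data | box D) = (4/10)(6/9)(5/8) = 1/6.
The prior-weighted likelihoods are 2/5 · 1/6 = 1/15, 1/10 · 0 = 0, 1/5 · 0 = 0, 3/10 · 1/6 = 1/20; these sum to 7/60.
So P(box A | data) = (1/15) / (7/60) = 4/7.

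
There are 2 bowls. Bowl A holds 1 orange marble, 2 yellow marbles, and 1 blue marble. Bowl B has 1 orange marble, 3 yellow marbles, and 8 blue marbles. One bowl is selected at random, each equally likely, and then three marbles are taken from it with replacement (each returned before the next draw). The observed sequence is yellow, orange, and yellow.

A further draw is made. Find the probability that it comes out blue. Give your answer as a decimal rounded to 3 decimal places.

0.282

The likelihood of the observed sequence under each hypothesis: P(data | bowl A) = (2/4)(1/4)(2/4) = 1/16; P(data | bowl B) = (3/12)(1/12)(3/12) = 1/192.
Weighting by the prior gives 1/2 · 1/16 = 1/32, 1/2 · 1/192 = 1/384; summing to 13/384.
Dividing through by the total gives posterior P(bowl A | data) = 12/13, P(bowl B | data) = 1/13.
So P(blue next | data) = Σ P(blue next | H) P(H | data) = (1/4)(12/13) + (2/3)(1/13) = 11/39.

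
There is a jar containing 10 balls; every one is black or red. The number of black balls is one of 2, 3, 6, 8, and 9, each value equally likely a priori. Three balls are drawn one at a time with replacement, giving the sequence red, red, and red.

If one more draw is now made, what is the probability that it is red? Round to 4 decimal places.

0.7295

For each hypothesis, P(data | H) works out to: P(data | r = 2) = (8/10)(8/10)(8/10) = 0.512; P(data | r = 3) = (7/10)(7/10)(7/10) = 0.343; P(data | r = 6) = (4/10)(4/10)(4/10) = 0.064; P(data | r = 8) = (2/10)(2/10)(2/10) = 0.008; P(data | r = 9) = (1/10)(1/10)(1/10) = 0.001.
Multiplying each by its prior: 1/5 · 0.512 = 0.1024, 1/5 · 0.343 = 0.0686, 1/5 · 0.064 = 0.0128, 1/5 · 0.008 = 0.0016, 1/5 · 0.001 = 0.0002; these sum to 0.1856.
Normalising, the posterior is P(r = 2 | data) = 0.55172, P(r = 3 | data) = 0.36961, P(r = 6 | data) = 0.068966, P(r = 8 | data) = 0.0086207, P(r = 9 | data) = 0.0010776.
So P(red next | data) = Σ P(red next | H) P(H | data) = (4/5)(0.55172) + (7/10)(0.36961) + (2/5)(0.068966) + (1/5)(0.0086207) + (1/10)(0.0010776) = 0.72953.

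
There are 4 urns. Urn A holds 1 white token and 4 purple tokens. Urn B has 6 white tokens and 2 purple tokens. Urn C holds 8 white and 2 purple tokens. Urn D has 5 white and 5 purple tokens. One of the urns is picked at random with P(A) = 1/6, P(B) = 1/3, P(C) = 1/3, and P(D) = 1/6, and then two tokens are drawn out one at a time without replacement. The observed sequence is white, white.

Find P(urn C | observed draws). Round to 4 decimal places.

0.4903

Compute the likelihood of the observed sequence for each case: P(data | urn A) = (1/5)(0/4) = 0; P(data | urn B) = (6/8)(5/7) = 0.53571; P(data | urn C) = (8/10)(7/9) = 0.62222; P(data | urn D) = (5/10)(4/9) = 0.22222.
Multiplying each by its prior: 1/6 · 0 = 0, 1/3 · 0.53571 = 0.17857, 1/3 · 0.62222 = 0.20741, 1/6 · 0.22222 = 0.037037; summing to 0.42302.
So P(urn C | data) = (0.20741) / (0.42302) = 0.49031.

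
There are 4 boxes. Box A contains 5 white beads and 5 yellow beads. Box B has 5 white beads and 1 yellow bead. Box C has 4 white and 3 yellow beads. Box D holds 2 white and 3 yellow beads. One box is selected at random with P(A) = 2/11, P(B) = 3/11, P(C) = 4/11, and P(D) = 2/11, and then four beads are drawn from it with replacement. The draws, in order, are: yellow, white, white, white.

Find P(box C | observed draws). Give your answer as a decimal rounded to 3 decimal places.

The likelihood of the observed sequence under each hypothesis: P(data | box A) = (5/10)(5/10)(5/10)(5/10) = 0.0625; P(data | box B) = (1/6)(5/6)(5/6)(5/6) = 0.096451; P(data | box C) = (3/7)(4/7)(4/7)(4/7) = 0.079967; P(data | box D) = (3/5)(2/5)(2/5)(2/5) = 0.0384.
Multiplying each by its prior: 2/11 · 0.0625 = 0.011364, 3/11 · 0.096451 = 0.026305, 4/11 · 0.079967 = 0.029079, 2/11 · 0.0384 = 0.0069818; summing to 0.073729.
Therefore the posterior P(box C | data) = (0.029079) / (0.073729) = 0.3944.

0.394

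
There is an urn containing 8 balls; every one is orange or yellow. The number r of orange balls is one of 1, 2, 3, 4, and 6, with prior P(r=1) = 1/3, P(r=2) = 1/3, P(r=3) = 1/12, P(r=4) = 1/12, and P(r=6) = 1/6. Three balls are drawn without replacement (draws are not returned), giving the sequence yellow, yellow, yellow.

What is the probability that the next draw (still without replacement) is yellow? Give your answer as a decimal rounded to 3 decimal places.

For each hypothesis, P(data | H) works out to: P(data | r = 1) = (7/8)(6/7)(5/6) = 5/8; P(data | r = 2) = (6/8)(5/7)(4/6) = 5/14; P(data | r = 3) = (5/8)(4/7)(3/6) = 5/28; P(data | r = 4) = (4/8)(3/7)(2/6) = 1/14; P(data | r = 6) = (2/8)(1/7)(0/6) = 0.
The prior-weighted likelihoods are 1/3 · 5/8 = 5/24, 1/3 · 5/14 = 5/42, 1/12 · 5/28 = 5/336, 1/12 · 1/14 = 1/168, 1/6 · 0 = 0; with total 39/112.
Normalising, the posterior is P(r = 1 | data) = 70/117, P(r = 2 | data) = 40/117, P(r = 3 | data) = 5/117, P(r = 4 | data) = 2/117, P(r = 6 | data) = 0.
So P(yellow next | data) = Σ P(yellow next | H) P(H | data) = (4/5)(70/117) + (3/5)(40/117) + (2/5)(5/117) + (1/5)(2/117) = 412/585.

0.704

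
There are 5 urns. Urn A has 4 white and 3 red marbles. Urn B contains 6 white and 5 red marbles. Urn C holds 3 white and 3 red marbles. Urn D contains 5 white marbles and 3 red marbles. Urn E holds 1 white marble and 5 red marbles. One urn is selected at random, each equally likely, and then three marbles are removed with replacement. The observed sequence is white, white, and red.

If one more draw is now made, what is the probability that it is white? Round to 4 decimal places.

0.5469

Compute the likelihood of the observed sequence for each case: P(data | urn A) = (4/7)(4/7)(3/7) = 0.13994; P(data | urn B) = (6/11)(6/11)(5/11) = 0.13524; P(data | urn C) = (3/6)(3/6)(3/6) = 0.125; P(data | urn D) = (5/8)(5/8)(3/8) = 0.14648; P(data | urn E) = (1/6)(1/6)(5/6) = 0.023148.
Weighting by the prior gives 1/5 · 0.13994 = 0.027988, 1/5 · 0.13524 = 0.027047, 1/5 · 0.125 = 0.025, 1/5 · 0.14648 = 0.029297, 1/5 · 0.023148 = 0.0046296; summing to 0.11396.
Dividing through by the total gives posterior P(urn A | data) = 0.24559, P(urn B | data) = 0.23734, P(urn C | data) = 0.21937, P(urn D | data) = 0.25708, P(urn E | data) = 0.040624.
The predictive probability is P(white next | data) = (4/7)(0.24559) + (6/11)(0.23734) + (1/2)(0.21937) + (5/8)(0.25708) + (1/6)(0.040624) = 0.54692.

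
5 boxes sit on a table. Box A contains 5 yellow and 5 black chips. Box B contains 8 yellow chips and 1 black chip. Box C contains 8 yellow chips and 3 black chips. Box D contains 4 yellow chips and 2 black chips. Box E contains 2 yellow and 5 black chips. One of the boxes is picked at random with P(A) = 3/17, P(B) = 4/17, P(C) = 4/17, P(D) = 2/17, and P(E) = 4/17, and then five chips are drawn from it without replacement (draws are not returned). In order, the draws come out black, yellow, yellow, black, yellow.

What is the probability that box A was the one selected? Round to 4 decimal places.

The likelihood of the observed sequence under each hypothesis: P(data | box A) = (5/10)(5/9)(4/8)(4/7)(3/6) = 0.039683; P(data | box B) = (1/9)(8/8)(7/7)(0/6) = 0; P(data | box C) = (3/11)(8/10)(7/9)(2/8)(6/7) = 0.036364; P(data | box D) = (2/6)(4/5)(3/4)(1/3)(2/2) = 0.066667; P(data | box E) = (5/7)(2/6)(1/5)(4/4)(0/3) = 0.
The prior-weighted likelihoods are 3/17 · 0.039683 = 0.0070028, 4/17 · 0 = 0, 4/17 · 0.036364 = 0.0085561, 2/17 · 0.066667 = 0.0078431, 4/17 · 0 = 0; with total 0.023402.
So P(box A | data) = (0.0070028) / (0.023402) = 0.29924.

0.2992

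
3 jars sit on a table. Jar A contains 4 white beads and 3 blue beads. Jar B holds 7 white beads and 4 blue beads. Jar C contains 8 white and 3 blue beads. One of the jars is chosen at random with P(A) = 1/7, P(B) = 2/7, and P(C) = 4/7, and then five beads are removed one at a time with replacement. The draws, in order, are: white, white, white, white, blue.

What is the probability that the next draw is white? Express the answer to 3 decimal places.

0.689

For each hypothesis, P(data | H) works out to: P(data | jar A) = (4/7)(4/7)(4/7)(4/7)(3/7) = 0.045695; P(data | jar B) = (7/11)(7/11)(7/11)(7/11)(4/11) = 0.059633; P(data | jar C) = (8/11)(8/11)(8/11)(8/11)(3/11) = 0.076299.
The prior-weighted likelihoods are 1/7 · 0.045695 = 0.0065279, 2/7 · 0.059633 = 0.017038, 4/7 · 0.076299 = 0.043599; with total 0.067165.
The posterior is then P(jar A | data) = 0.097191, P(jar B | data) = 0.25367, P(jar C | data) = 0.64913.
So P(white next | data) = Σ P(white next | H) P(H | data) = (4/7)(0.097191) + (7/11)(0.25367) + (8/11)(0.64913) = 0.68906.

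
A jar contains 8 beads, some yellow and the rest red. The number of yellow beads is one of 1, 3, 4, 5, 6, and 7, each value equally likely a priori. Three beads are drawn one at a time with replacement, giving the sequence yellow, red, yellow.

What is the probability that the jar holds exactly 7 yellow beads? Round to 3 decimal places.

0.157

Compute the likelihood of the observed sequence for each case: P(data | r = 1) = (1/8)(7/8)(1/8) = 0.013672; P(data | r = 3) = (3/8)(5/8)(3/8) = 0.087891; P(data | r = 4) = (4/8)(4/8)(4/8) = 0.125; P(data | r = 5) = (5/8)(3/8)(5/8) = 0.14648; P(data | r = 6) = (6/8)(2/8)(6/8) = 0.14062; P(data | r = 7) = (7/8)(1/8)(7/8) = 0.095703.
Multiplying each by its prior: 1/6 · 0.013672 = 0.0022786, 1/6 · 0.087891 = 0.014648, 1/6 · 0.125 = 0.020833, 1/6 · 0.14648 = 0.024414, 1/6 · 0.14062 = 0.023438, 1/6 · 0.095703 = 0.015951; with total 0.10156.
Hence P(r = 7 | data) = (0.015951) / (0.10156) = 0.15705.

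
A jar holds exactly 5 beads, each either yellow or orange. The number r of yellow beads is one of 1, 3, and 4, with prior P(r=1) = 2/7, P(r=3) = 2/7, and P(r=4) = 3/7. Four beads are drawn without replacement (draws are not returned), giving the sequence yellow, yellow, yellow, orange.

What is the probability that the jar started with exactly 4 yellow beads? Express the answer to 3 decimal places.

0.750

Compute the likelihood of the observed sequence for each case: P(data | r = 1) = (1/5)(0/4) = 0; P(data | r = 3) = (3/5)(2/4)(1/3)(2/2) = 1/10; P(data | r = 4) = (4/5)(3/4)(2/3)(1/2) = 1/5.
The prior-weighted likelihoods are 2/7 · 0 = 0, 2/7 · 1/10 = 1/35, 3/7 · 1/5 = 3/35; these sum to 4/35.
Therefore the posterior P(r = 4 | data) = (3/35) / (4/35) = 3/4.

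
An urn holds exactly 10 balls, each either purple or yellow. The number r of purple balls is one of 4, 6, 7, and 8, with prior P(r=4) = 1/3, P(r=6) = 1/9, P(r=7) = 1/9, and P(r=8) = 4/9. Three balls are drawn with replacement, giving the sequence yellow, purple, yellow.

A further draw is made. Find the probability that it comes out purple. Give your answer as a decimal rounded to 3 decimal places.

For each hypothesis, P(data | H) works out to: P(data | r = 4) = (6/10)(4/10)(6/10) = 0.144; P(data | r = 6) = (4/10)(6/10)(4/10) = 0.096; P(data | r = 7) = (3/10)(7/10)(3/10) = 0.063; P(data | r = 8) = (2/10)(8/10)(2/10) = 0.032.
Multiplying each by its prior: 1/3 · 0.144 = 0.048, 1/9 · 0.096 = 0.010667, 1/9 · 0.063 = 0.007, 4/9 · 0.032 = 0.014222; with total 0.079889.
Dividing through by the total gives posterior P(r = 4 | data) = 0.60083, P(r = 6 | data) = 0.13352, P(r = 7 | data) = 0.087622, P(r = 8 | data) = 0.17803.
The predictive probability is P(purple next | data) = (2/5)(0.60083) + (3/5)(0.13352) + (7/10)(0.087622) + (4/5)(0.17803) = 0.5242.

0.524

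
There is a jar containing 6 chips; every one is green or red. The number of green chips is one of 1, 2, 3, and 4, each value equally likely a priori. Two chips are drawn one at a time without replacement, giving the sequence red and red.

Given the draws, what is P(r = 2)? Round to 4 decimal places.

0.3000

The likelihood of the observed sequence under each hypothesis: P(data | r = 1) = (5/6)(4/5) = 2/3; P(data | r = 2) = (4/6)(3/5) = 2/5; P(data | r = 3) = (3/6)(2/5) = 1/5; P(data | r = 4) = (2/6)(1/5) = 1/15.
Weighting by the prior gives 1/4 · 2/3 = 1/6, 1/4 · 2/5 = 1/10, 1/4 · 1/5 = 1/20, 1/4 · 1/15 = 1/60; these sum to 1/3.
Hence P(r = 2 | data) = (1/10) / (1/3) = 3/10.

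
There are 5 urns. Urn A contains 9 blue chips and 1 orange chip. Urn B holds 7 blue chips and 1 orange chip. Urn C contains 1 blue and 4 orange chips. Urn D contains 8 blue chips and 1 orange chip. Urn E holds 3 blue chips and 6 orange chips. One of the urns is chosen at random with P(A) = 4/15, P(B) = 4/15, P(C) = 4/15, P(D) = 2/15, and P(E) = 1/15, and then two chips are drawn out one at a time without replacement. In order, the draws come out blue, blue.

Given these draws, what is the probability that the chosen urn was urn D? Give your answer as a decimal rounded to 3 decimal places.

0.198

Under each hypothesis, the probability of the observed sequence is: P(data | urn A) = (9/10)(8/9) = 0.8; P(data | urn B) = (7/8)(6/7) = 0.75; P(data | urn C) = (1/5)(0/4) = 0; P(data | urn D) = (8/9)(7/8) = 0.77778; P(data | urn E) = (3/9)(2/8) = 0.083333.
The prior-weighted likelihoods are 4/15 · 0.8 = 0.21333, 4/15 · 0.75 = 0.2, 4/15 · 0 = 0, 2/15 · 0.77778 = 0.1037, 1/15 · 0.083333 = 0.0055556; with total 0.52259.
So P(urn D | data) = (0.1037) / (0.52259) = 0.19844.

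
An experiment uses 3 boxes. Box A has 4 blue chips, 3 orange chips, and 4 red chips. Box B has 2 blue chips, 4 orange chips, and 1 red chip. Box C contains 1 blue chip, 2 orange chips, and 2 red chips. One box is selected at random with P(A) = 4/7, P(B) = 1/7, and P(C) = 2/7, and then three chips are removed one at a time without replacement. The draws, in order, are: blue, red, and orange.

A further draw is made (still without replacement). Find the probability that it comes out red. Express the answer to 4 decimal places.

0.3815

For each hypothesis, P(data | H) works out to: P(data | box A) = (4/11)(4/10)(3/9) = 0.048485; P(data | box B) = (2/7)(1/6)(4/5) = 0.038095; P(data | box C) = (1/5)(2/4)(2/3) = 0.066667.
Weighting by the prior gives 4/7 · 0.048485 = 0.027706, 1/7 · 0.038095 = 0.0054422, 2/7 · 0.066667 = 0.019048; with total 0.052195.
Normalising, the posterior is P(box A | data) = 0.53081, P(box B | data) = 0.10427, P(box C | data) = 0.36493.
The predictive probability is P(red next | data) = (3/8)(0.53081) + (0)(0.10427) + (1/2)(0.36493) = 0.38152.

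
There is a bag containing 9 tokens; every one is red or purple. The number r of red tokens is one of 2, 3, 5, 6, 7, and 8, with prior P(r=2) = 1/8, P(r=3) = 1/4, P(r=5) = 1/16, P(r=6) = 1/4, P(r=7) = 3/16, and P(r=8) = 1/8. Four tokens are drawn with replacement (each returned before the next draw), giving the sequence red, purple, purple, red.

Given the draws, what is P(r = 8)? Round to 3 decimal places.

The likelihood of the observed sequence under each hypothesis: P(data | r = 2) = (2/9)(7/9)(7/9)(2/9) = 0.029873; P(data | r = 3) = (3/9)(6/9)(6/9)(3/9) = 0.049383; P(data | r = 5) = (5/9)(4/9)(4/9)(5/9) = 0.060966; P(data | r = 6) = (6/9)(3/9)(3/9)(6/9) = 0.049383; P(data | r = 7) = (7/9)(2/9)(2/9)(7/9) = 0.029873; P(data | r = 8) = (8/9)(1/9)(1/9)(8/9) = 0.0097546.
Multiplying each by its prior: 1/8 · 0.029873 = 0.0037342, 1/4 · 0.049383 = 0.012346, 1/16 · 0.060966 = 0.0038104, 1/4 · 0.049383 = 0.012346, 3/16 · 0.029873 = 0.0056013, 1/8 · 0.0097546 = 0.0012193; with total 0.039057.
Therefore the posterior P(r = 8 | data) = (0.0012193) / (0.039057) = 0.03122.

0.031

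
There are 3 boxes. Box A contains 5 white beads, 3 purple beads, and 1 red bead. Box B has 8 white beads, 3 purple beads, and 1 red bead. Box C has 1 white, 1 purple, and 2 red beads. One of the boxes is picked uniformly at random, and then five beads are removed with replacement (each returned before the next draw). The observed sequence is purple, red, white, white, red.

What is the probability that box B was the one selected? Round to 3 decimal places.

Under each hypothesis, the probability of the observed sequence is: P(data | box A) = (3/9)(1/9)(5/9)(5/9)(1/9) = 0.0012701; P(data | box B) = (3/12)(1/12)(8/12)(8/12)(1/12) = 0.0007716; P(data | box C) = (1/4)(2/4)(1/4)(1/4)(2/4) = 0.0039062.
Weighting by the prior gives 1/3 · 0.0012701 = 0.00042338, 1/3 · 0.0007716 = 0.0002572, 1/3 · 0.0039062 = 0.0013021; these sum to 0.0019827.
Therefore the posterior P(box B | data) = (0.0002572) / (0.0019827) = 0.12973.

0.130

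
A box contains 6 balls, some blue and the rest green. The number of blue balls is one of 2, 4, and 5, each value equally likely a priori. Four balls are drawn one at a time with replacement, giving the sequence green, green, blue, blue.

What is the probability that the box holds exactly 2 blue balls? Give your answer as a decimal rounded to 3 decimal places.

Under each hypothesis, the probability of the observed sequence is: P(data | r = 2) = (4/6)(4/6)(2/6)(2/6) = 0.049383; P(data | r = 4) = (2/6)(2/6)(4/6)(4/6) = 0.049383; P(data | r = 5) = (1/6)(1/6)(5/6)(5/6) = 0.01929.
The prior-weighted likelihoods are 1/3 · 0.049383 = 0.016461, 1/3 · 0.049383 = 0.016461, 1/3 · 0.01929 = 0.00643; these sum to 0.039352.
Therefore the posterior P(r = 2 | data) = (0.016461) / (0.039352) = 0.4183.

0.418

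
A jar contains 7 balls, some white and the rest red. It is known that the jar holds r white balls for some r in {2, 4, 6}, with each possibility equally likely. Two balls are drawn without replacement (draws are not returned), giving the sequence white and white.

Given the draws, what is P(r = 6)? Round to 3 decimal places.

0.682

For each hypothesis, P(data | H) works out to: P(data | r = 2) = (2/7)(1/6) = 1/21; P(data | r = 4) = (4/7)(3/6) = 2/7; P(data | r = 6) = (6/7)(5/6) = 5/7.
Weighting by the prior gives 1/3 · 1/21 = 1/63, 1/3 · 2/7 = 2/21, 1/3 · 5/7 = 5/21; these sum to 22/63.
By Bayes' rule, P(r = 6 | data) = (5/21) / (22/63) = 15/22.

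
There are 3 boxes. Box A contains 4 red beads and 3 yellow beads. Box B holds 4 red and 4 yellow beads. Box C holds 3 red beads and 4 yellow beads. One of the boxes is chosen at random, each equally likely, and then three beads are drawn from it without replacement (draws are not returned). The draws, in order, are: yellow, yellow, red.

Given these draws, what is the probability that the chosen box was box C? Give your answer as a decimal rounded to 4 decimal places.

0.4000

For each hypothesis, P(data | H) works out to: P(data | box A) = (3/7)(2/6)(4/5) = 4/35; P(data | box B) = (4/8)(3/7)(4/6) = 1/7; P(data | box C) = (4/7)(3/6)(3/5) = 6/35.
The prior-weighted likelihoods are 1/3 · 4/35 = 4/105, 1/3 · 1/7 = 1/21, 1/3 · 6/35 = 2/35; these sum to 1/7.
So P(box C | data) = (2/35) / (1/7) = 2/5.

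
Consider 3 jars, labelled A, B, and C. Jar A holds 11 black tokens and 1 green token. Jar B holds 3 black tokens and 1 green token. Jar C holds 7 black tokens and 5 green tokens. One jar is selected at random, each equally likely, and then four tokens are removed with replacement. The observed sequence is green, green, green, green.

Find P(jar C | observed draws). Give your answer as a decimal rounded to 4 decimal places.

Compute the likelihood of the observed sequence for each case: P(data | jar A) = (1/12)(1/12)(1/12)(1/12) = 4.8225e-05; P(data | jar B) = (1/4)(1/4)(1/4)(1/4) = 0.0039062; P(data | jar C) = (5/12)(5/12)(5/12)(5/12) = 0.030141.
Multiplying each by its prior: 1/3 · 4.8225e-05 = 1.6075e-05, 1/3 · 0.0039062 = 0.0013021, 1/3 · 0.030141 = 0.010047; these sum to 0.011365.
Therefore the posterior P(jar C | data) = (0.010047) / (0.011365) = 0.88402.

0.8840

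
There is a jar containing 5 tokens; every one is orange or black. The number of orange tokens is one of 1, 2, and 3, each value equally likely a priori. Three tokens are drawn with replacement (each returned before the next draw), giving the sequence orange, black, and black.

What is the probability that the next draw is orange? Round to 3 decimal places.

The likelihood of the observed sequence under each hypothesis: P(data | r = 1) = (1/5)(4/5)(4/5) = 16/125; P(data | r = 2) = (2/5)(3/5)(3/5) = 18/125; P(data | r = 3) = (3/5)(2/5)(2/5) = 12/125.
Weighting by the prior gives 1/3 · 16/125 = 16/375, 1/3 · 18/125 = 6/125, 1/3 · 12/125 = 4/125; these sum to 46/375.
Normalising, the posterior is P(r = 1 | data) = 8/23, P(r = 2 | data) = 9/23, P(r = 3 | data) = 6/23.
Averaging over the posterior, P(orange next | data) = (1/5)(8/23) + (2/5)(9/23) + (3/5)(6/23) = 44/115.

0.383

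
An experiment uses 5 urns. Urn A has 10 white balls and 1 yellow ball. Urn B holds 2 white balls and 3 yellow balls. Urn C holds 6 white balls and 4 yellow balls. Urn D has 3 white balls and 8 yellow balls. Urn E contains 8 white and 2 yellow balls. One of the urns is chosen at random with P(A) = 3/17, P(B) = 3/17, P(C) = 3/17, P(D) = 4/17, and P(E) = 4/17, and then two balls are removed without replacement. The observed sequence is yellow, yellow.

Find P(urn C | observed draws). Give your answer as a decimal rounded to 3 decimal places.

For each hypothesis, P(data | H) works out to: P(data | urn A) = (1/11)(0/10) = 0; P(data | urn B) = (3/5)(2/4) = 0.3; P(data | urn C) = (4/10)(3/9) = 0.13333; P(data | urn D) = (8/11)(7/10) = 0.50909; P(data | urn E) = (2/10)(1/9) = 0.022222.
The prior-weighted likelihoods are 3/17 · 0 = 0, 3/17 · 0.3 = 0.052941, 3/17 · 0.13333 = 0.023529, 4/17 · 0.50909 = 0.11979, 4/17 · 0.022222 = 0.0052288; summing to 0.20149.
So P(urn C | data) = (0.023529) / (0.20149) = 0.11678.

0.117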